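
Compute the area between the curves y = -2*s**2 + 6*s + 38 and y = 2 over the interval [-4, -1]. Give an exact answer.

121/3

The difference (-2*s**2 + 6*s + 38) - (2) = -2*s**2 + 6*s + 36 changes sign at s = -3 inside [-4, -1], so split the integral there.
∫[-4,-3] (-2*s**2 + 6*s + 36) ds = -29/3; the area of that piece is 29/3.
∫[-3,-1] (-2*s**2 + 6*s + 36) ds = 92/3.
Total area = 29/3 + 92/3 = 121/3.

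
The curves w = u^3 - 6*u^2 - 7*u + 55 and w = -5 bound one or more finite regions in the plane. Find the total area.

517/2

Set the curves equal: u^3 - 6*u^2 - 7*u + 55 = -5, so u^3 - 6*u^2 - 7*u + 60 = 0, which factors as (u - 5)*(u - 4)*(u + 3) = 0. The curves meet at u = -3, 4, 5.
On [-3, 4], w = u^3 - 6*u^2 - 7*u + 55 is on top; that piece has area ∫[-3,4] (u^3 - 6*u^2 - 7*u + 60) du = 1029/4.
On [4, 5], w = -5 is on top; that piece has area ∫[4,5] (-(u^3 - 6*u^2 - 7*u + 60)) du = 5/4.
Total enclosed area = 1029/4 + 5/4 = 517/2.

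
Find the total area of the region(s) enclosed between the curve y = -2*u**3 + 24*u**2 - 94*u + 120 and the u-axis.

The curve meets the u-axis where -2*u**3 + 24*u**2 - 94*u + 120 = 0, i.e. -2*(u - 5)*(u - 4)*(u - 3) = 0, at u = 3, 4, 5.
On [3, 4] the curve lies below the axis; ∫[3,4] (-2*u**3 + 24*u**2 - 94*u + 120) du = -1/2, giving area 1/2.
On [4, 5] the curve lies above the axis; ∫[4,5] (-2*u**3 + 24*u**2 - 94*u + 120) du = 1/2, giving area 1/2.
Total area = 1/2 + 1/2 = 1.

1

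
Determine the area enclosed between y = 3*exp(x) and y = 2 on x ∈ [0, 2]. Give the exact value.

-7 + 3*exp(2)

On [0, 2], (3*exp(x)) - (2) = 3*exp(x) - 2 is ≥ 0 throughout, so the area is a single integral of |3*exp(x) - 2|.
∫[0,2] (3*exp(x) - 2) dx = -7 + 3*exp(2).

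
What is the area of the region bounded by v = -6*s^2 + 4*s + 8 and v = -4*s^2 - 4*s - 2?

72

Set the curves equal: -6*s^2 + 4*s + 8 = -4*s^2 - 4*s - 2, so -2*s^2 + 8*s + 10 = 0, which factors as -2*(s - 5)*(s + 1) = 0. The curves meet at s = -1, 5.
On [-1, 5], v = -6*s^2 + 4*s + 8 is on top; that piece has area ∫[-1,5] (-2*s^2 + 8*s + 10) ds = 72.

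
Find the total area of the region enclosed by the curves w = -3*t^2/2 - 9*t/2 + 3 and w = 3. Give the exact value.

27/4

Set the curves equal: -3*t^2/2 - 9*t/2 + 3 = 3, so -3*t^2/2 - 9*t/2 = 0, which factors as -3*t*(t + 3)/2 = 0. The curves meet at t = -3, 0.
On [-3, 0], w = -3*t^2/2 - 9*t/2 + 3 is on top; that piece has area ∫[-3,0] (-3*t^2/2 - 9*t/2) dt = 27/4.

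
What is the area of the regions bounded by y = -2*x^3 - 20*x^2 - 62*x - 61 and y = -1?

Set the curves equal: -2*x^3 - 20*x^2 - 62*x - 61 = -1, so -2*x^3 - 20*x^2 - 62*x - 60 = 0, which factors as -2*(x + 2)*(x + 3)*(x + 5) = 0. The curves meet at x = -5, -3, -2.
On [-5, -3], y = -1 is on top; that piece has area ∫[-5,-3] (-(-2*x^3 - 20*x^2 - 62*x - 60)) dx = 16/3.
On [-3, -2], y = -2*x^3 - 20*x^2 - 62*x - 61 is on top; that piece has area ∫[-3,-2] (-2*x^3 - 20*x^2 - 62*x - 60) dx = 5/6.
Total enclosed area = 16/3 + 5/6 = 37/6.

37/6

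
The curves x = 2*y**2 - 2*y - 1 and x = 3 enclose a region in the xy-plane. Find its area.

Both boundary curves give x as a function of y, so integrate with respect to y. Setting them equal: 2*y**2 - 2*y - 4 = 0, i.e. 2*(y - 2)*(y + 1) = 0, so they meet at y = -1, 2.
For y in [-1, 2], x = 2*y**2 - 2*y - 1 is on the left; area = ∫[-1,2] (-(2*y**2 - 2*y - 4)) dy = 9.

9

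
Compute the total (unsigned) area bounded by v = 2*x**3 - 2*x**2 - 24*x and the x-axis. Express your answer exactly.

937/6

The curve meets the x-axis where 2*x**3 - 2*x**2 - 24*x = 0, i.e. 2*x*(x - 4)*(x + 3) = 0, at x = -3, 0, 4.
On [-3, 0] the curve lies above the axis; ∫[-3,0] (2*x**3 - 2*x**2 - 24*x) dx = 99/2, giving area 99/2.
On [0, 4] the curve lies below the axis; ∫[0,4] (2*x**3 - 2*x**2 - 24*x) dx = -320/3, giving area 320/3.
Total area = 99/2 + 320/3 = 937/6.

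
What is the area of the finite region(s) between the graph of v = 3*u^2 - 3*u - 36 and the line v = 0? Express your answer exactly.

The curve meets the u-axis where 3*u^2 - 3*u - 36 = 0, i.e. 3*(u - 4)*(u + 3) = 0, at u = -3, 4.
On [-3, 4] the curve lies below the axis; ∫[-3,4] (3*u^2 - 3*u - 36) du = -343/2, giving area 343/2.

343/2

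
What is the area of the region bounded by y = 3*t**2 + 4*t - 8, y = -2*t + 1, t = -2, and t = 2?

34

The difference (3*t**2 + 4*t - 8) - (-2*t + 1) = 3*t**2 + 6*t - 9 changes sign at t = 1 inside [-2, 2], so split the integral there.
∫[-2,1] (3*t**2 + 6*t - 9) dt = -27; the area of that piece is 27.
∫[1,2] (3*t**2 + 6*t - 9) dt = 7.
Total area = 27 + 7 = 34.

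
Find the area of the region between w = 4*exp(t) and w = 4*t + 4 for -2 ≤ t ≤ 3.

On [-2, 3], (4*exp(t)) - (4*t + 4) = -4*t + 4*exp(t) - 4 is ≥ 0 throughout, so the area is a single integral of |-4*t + 4*exp(t) - 4|.
∫[-2,3] (-4*t + 4*exp(t) - 4) dt = -30 - 4*exp(-2) + 4*exp(3).

-30 - 4*exp(-2) + 4*exp(3)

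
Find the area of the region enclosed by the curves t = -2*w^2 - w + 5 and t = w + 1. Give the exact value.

9

Both boundary curves give t as a function of w, so integrate with respect to w. Setting them equal: -2*w^2 - 2*w + 4 = 0, i.e. -2*(w - 1)*(w + 2) = 0, so they meet at w = -2, 1.
For w in [-2, 1], t = -2*w^2 - w + 5 is on the right; area = ∫[-2,1] (-2*w^2 - 2*w + 4) dw = 9.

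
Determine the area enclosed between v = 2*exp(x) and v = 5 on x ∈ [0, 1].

The difference (2*exp(x)) - (5) = 2*exp(x) - 5 changes sign at x = log(5/2) inside [0, 1], so split the integral there.
∫[0,log(5/2)] (2*exp(x) - 5) dx = log(32/3125) + 3; the area of that piece is -3 + log(3125/32).
∫[log(5/2),1] (2*exp(x) - 5) dx = -10 - 5*log(2) + 2*exp(1) + 5*log(5).
Total area = (-3 + log(3125/32)) + (-10 - 5*log(2) + 2*exp(1) + 5*log(5)) = -13 - 10*log(2) + 2*exp(1) + 10*log(5).

-13 - 10*log(2) + 2*exp(1) + 10*log(5)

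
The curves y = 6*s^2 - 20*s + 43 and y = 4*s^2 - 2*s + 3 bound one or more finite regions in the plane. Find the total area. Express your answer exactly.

Set the curves equal: 6*s^2 - 20*s + 43 = 4*s^2 - 2*s + 3, so 2*s^2 - 18*s + 40 = 0, which factors as 2*(s - 5)*(s - 4) = 0. The curves meet at s = 4, 5.
On [4, 5], y = 4*s^2 - 2*s + 3 is on top; that piece has area ∫[4,5] (-(2*s^2 - 18*s + 40)) ds = 1/3.

1/3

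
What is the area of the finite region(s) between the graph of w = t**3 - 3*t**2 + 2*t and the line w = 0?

The curve meets the t-axis where t**3 - 3*t**2 + 2*t = 0, i.e. t*(t - 2)*(t - 1) = 0, at t = 0, 1, 2.
On [0, 1] the curve lies above the axis; ∫[0,1] (t**3 - 3*t**2 + 2*t) dt = 1/4, giving area 1/4.
On [1, 2] the curve lies below the axis; ∫[1,2] (t**3 - 3*t**2 + 2*t) dt = -1/4, giving area 1/4.
Total area = 1/4 + 1/4 = 1/2.

1/2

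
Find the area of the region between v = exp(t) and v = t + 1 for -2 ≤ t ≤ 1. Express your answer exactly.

-3/2 - exp(-2) + exp(1)

On [-2, 1], (exp(t)) - (t + 1) = -t + exp(t) - 1 is ≥ 0 throughout, so the area is a single integral of |-t + exp(t) - 1|.
∫[-2,1] (-t + exp(t) - 1) dt = -3/2 - exp(-2) + exp(1).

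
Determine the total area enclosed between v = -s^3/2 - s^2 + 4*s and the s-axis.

74/3

The curve meets the s-axis where -s^3/2 - s^2 + 4*s = 0, i.e. -s*(s - 2)*(s + 4)/2 = 0, at s = -4, 0, 2.
On [-4, 0] the curve lies below the axis; ∫[-4,0] (-s^3/2 - s^2 + 4*s) ds = -64/3, giving area 64/3.
On [0, 2] the curve lies above the axis; ∫[0,2] (-s^3/2 - s^2 + 4*s) ds = 10/3, giving area 10/3.
Total area = 64/3 + 10/3 = 74/3.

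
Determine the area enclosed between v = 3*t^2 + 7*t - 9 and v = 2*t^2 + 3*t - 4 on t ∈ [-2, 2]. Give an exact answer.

The difference (3*t^2 + 7*t - 9) - (2*t^2 + 3*t - 4) = t^2 + 4*t - 5 changes sign at t = 1 inside [-2, 2], so split the integral there.
∫[-2,1] (t^2 + 4*t - 5) dt = -18; the area of that piece is 18.
∫[1,2] (t^2 + 4*t - 5) dt = 10/3.
Total area = 18 + 10/3 = 64/3.

64/3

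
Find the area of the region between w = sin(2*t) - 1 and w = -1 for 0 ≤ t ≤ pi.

The difference (sin(2*t) - 1) - (-1) = sin(2*t) changes sign at t = pi/2 inside [0, pi], so split the integral there.
∫[0,pi/2] (sin(2*t)) dt = 1.
∫[pi/2,pi] (sin(2*t)) dt = -1; the area of that piece is 1.
Total area = 1 + 1 = 2.

2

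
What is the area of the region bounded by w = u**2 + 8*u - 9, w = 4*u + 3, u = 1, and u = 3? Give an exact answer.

The difference (u**2 + 8*u - 9) - (4*u + 3) = u**2 + 4*u - 12 changes sign at u = 2 inside [1, 3], so split the integral there.
∫[1,2] (u**2 + 4*u - 12) du = -11/3; the area of that piece is 11/3.
∫[2,3] (u**2 + 4*u - 12) du = 13/3.
Total area = 11/3 + 13/3 = 8.

8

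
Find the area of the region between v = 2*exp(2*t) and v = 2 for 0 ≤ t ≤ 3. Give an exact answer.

-7 + exp(6)

On [0, 3], (2*exp(2*t)) - (2) = 2*exp(2*t) - 2 is ≥ 0 throughout, so the area is a single integral of |2*exp(2*t) - 2|.
∫[0,3] (2*exp(2*t) - 2) dt = -7 + exp(6).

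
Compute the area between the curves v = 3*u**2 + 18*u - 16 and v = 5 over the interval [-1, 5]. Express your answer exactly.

The difference (3*u**2 + 18*u - 16) - (5) = 3*u**2 + 18*u - 21 changes sign at u = 1 inside [-1, 5], so split the integral there.
∫[-1,1] (3*u**2 + 18*u - 21) du = -40; the area of that piece is 40.
∫[1,5] (3*u**2 + 18*u - 21) du = 256.
Total area = 40 + 256 = 296.

296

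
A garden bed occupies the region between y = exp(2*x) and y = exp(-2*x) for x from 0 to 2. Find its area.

-1 + exp(-4)/2 + exp(4)/2

On [0, 2], (exp(2*x)) - (exp(-2*x)) = exp(2*x) - exp(-2*x) is ≥ 0 throughout, so the area is a single integral of |exp(2*x) - exp(-2*x)|.
∫[0,2] (exp(2*x) - exp(-2*x)) dx = -1 + exp(-4)/2 + exp(4)/2.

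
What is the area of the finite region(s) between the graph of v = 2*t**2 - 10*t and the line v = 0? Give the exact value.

125/3

The curve meets the t-axis where 2*t**2 - 10*t = 0, i.e. 2*t*(t - 5) = 0, at t = 0, 5.
On [0, 5] the curve lies below the axis; ∫[0,5] (2*t**2 - 10*t) dt = -125/3, giving area 125/3.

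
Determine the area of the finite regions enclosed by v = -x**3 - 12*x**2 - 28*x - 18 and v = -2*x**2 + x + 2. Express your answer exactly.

Set the curves equal: -x**3 - 12*x**2 - 28*x - 18 = -2*x**2 + x + 2, so -x**3 - 10*x**2 - 29*x - 20 = 0, which factors as -(x + 1)*(x + 4)*(x + 5) = 0. The curves meet at x = -5, -4, -1.
On [-5, -4], v = -2*x**2 + x + 2 is on top; that piece has area ∫[-5,-4] (-(-x**3 - 10*x**2 - 29*x - 20)) dx = 7/12.
On [-4, -1], v = -x**3 - 12*x**2 - 28*x - 18 is on top; that piece has area ∫[-4,-1] (-x**3 - 10*x**2 - 29*x - 20) dx = 45/4.
Total enclosed area = 7/12 + 45/4 = 71/6.

71/6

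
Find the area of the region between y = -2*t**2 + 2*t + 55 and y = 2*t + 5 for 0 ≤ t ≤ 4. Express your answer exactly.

On [0, 4], (-2*t**2 + 2*t + 55) - (2*t + 5) = -2*t**2 + 50 is ≥ 0 throughout, so the area is a single integral of |-2*t**2 + 50|.
∫[0,4] (-2*t**2 + 50) dt = 472/3.

472/3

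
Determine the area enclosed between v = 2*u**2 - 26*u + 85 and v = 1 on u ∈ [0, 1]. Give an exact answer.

On [0, 1], (2*u**2 - 26*u + 85) - (1) = 2*u**2 - 26*u + 84 is ≥ 0 throughout, so the area is a single integral of |2*u**2 - 26*u + 84|.
∫[0,1] (2*u**2 - 26*u + 84) du = 215/3.

215/3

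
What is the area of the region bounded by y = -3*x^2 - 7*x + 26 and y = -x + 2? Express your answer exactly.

108

Set the curves equal: -3*x^2 - 7*x + 26 = -x + 2, so -3*x^2 - 6*x + 24 = 0, which factors as -3*(x - 2)*(x + 4) = 0. The curves meet at x = -4, 2.
On [-4, 2], y = -3*x^2 - 7*x + 26 is on top; that piece has area ∫[-4,2] (-3*x^2 - 6*x + 24) dx = 108.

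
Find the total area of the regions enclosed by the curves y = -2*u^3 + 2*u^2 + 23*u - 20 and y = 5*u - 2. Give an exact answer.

296/3

Set the curves equal: -2*u^3 + 2*u^2 + 23*u - 20 = 5*u - 2, so -2*u^3 + 2*u^2 + 18*u - 18 = 0, which factors as -2*(u - 3)*(u - 1)*(u + 3) = 0. The curves meet at u = -3, 1, 3.
On [-3, 1], y = 5*u - 2 is on top; that piece has area ∫[-3,1] (-(-2*u^3 + 2*u^2 + 18*u - 18)) du = 256/3.
On [1, 3], y = -2*u^3 + 2*u^2 + 23*u - 20 is on top; that piece has area ∫[1,3] (-2*u^3 + 2*u^2 + 18*u - 18) du = 40/3.
Total enclosed area = 256/3 + 40/3 = 296/3.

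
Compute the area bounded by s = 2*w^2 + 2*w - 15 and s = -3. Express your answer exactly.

125/3

Both boundary curves give s as a function of w, so integrate with respect to w. Setting them equal: 2*w^2 + 2*w - 12 = 0, i.e. 2*(w - 2)*(w + 3) = 0, so they meet at w = -3, 2.
For w in [-3, 2], s = 2*w^2 + 2*w - 15 is on the left; area = ∫[-3,2] (-(2*w^2 + 2*w - 12)) dw = 125/3.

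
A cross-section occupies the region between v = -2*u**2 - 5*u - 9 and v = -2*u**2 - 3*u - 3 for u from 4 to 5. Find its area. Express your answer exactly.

On [4, 5], (-2*u**2 - 5*u - 9) - (-2*u**2 - 3*u - 3) = -2*u - 6 is ≤ 0 throughout, so the area is a single integral of |-2*u - 6|.
∫[4,5] (-2*u - 6) du = -15; the area of that piece is 15.

15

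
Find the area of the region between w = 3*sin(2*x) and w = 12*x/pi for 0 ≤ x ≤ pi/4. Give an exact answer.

3/2 - 3*pi/8

On [0, pi/4], (3*sin(2*x)) - (12*x/pi) = -12*x/pi + 3*sin(2*x) is ≥ 0 throughout, so the area is a single integral of |-12*x/pi + 3*sin(2*x)|.
∫[0,pi/4] (-12*x/pi + 3*sin(2*x)) dx = 3/2 - 3*pi/8.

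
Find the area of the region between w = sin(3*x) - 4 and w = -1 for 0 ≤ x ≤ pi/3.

On [0, pi/3], (sin(3*x) - 4) - (-1) = sin(3*x) - 3 is ≤ 0 throughout, so the area is a single integral of |sin(3*x) - 3|.
∫[0,pi/3] (sin(3*x) - 3) dx = 2/3 - pi; the area of that piece is -2/3 + pi.

-2/3 + pi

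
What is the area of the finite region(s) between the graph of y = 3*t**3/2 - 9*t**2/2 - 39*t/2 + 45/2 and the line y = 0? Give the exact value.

The curve meets the t-axis where 3*t**3/2 - 9*t**2/2 - 39*t/2 + 45/2 = 0, i.e. 3*(t - 5)*(t - 1)*(t + 3)/2 = 0, at t = -3, 1, 5.
On [-3, 1] the curve lies above the axis; ∫[-3,1] (3*t**3/2 - 9*t**2/2 - 39*t/2 + 45/2) dt = 96, giving area 96.
On [1, 5] the curve lies below the axis; ∫[1,5] (3*t**3/2 - 9*t**2/2 - 39*t/2 + 45/2) dt = -96, giving area 96.
Total area = 96 + 96 = 192.

192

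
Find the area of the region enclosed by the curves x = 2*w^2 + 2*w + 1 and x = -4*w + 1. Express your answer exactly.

9

Both boundary curves give x as a function of w, so integrate with respect to w. Setting them equal: 2*w^2 + 6*w = 0, i.e. 2*w*(w + 3) = 0, so they meet at w = -3, 0.
For w in [-3, 0], x = 2*w^2 + 2*w + 1 is on the left; area = ∫[-3,0] (-(2*w^2 + 6*w)) dw = 9.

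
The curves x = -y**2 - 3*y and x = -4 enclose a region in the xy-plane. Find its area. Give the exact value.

Both boundary curves give x as a function of y, so integrate with respect to y. Setting them equal: -y**2 - 3*y + 4 = 0, i.e. -(y - 1)*(y + 4) = 0, so they meet at y = -4, 1.
For y in [-4, 1], x = -y**2 - 3*y is on the right; area = ∫[-4,1] (-y**2 - 3*y + 4) dy = 125/6.

125/6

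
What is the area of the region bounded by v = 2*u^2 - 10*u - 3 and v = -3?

125/3

Set the curves equal: 2*u^2 - 10*u - 3 = -3, so 2*u^2 - 10*u = 0, which factors as 2*u*(u - 5) = 0. The curves meet at u = 0, 5.
On [0, 5], v = -3 is on top; that piece has area ∫[0,5] (-(2*u^2 - 10*u)) du = 125/3.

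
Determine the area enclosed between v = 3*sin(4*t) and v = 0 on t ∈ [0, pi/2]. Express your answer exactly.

3

The difference (3*sin(4*t)) - (0) = 3*sin(4*t) changes sign at t = pi/4 inside [0, pi/2], so split the integral there.
∫[0,pi/4] (3*sin(4*t)) dt = 3/2.
∫[pi/4,pi/2] (3*sin(4*t)) dt = -3/2; the area of that piece is 3/2.
Total area = 3/2 + 3/2 = 3.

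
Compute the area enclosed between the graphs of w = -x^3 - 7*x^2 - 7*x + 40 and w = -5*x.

1741/12

Set the curves equal: -x^3 - 7*x^2 - 7*x + 40 = -5*x, so -x^3 - 7*x^2 - 2*x + 40 = 0, which factors as -(x - 2)*(x + 4)*(x + 5) = 0. The curves meet at x = -5, -4, 2.
On [-5, -4], w = -5*x is on top; that piece has area ∫[-5,-4] (-(-x^3 - 7*x^2 - 2*x + 40)) dx = 13/12.
On [-4, 2], w = -x^3 - 7*x^2 - 7*x + 40 is on top; that piece has area ∫[-4,2] (-x^3 - 7*x^2 - 2*x + 40) dx = 144.
Total enclosed area = 13/12 + 144 = 1741/12.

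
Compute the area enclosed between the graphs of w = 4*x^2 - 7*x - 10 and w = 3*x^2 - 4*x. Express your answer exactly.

343/6

Set the curves equal: 4*x^2 - 7*x - 10 = 3*x^2 - 4*x, so x^2 - 3*x - 10 = 0, which factors as (x - 5)*(x + 2) = 0. The curves meet at x = -2, 5.
On [-2, 5], w = 3*x^2 - 4*x is on top; that piece has area ∫[-2,5] (-(x^2 - 3*x - 10)) dx = 343/6.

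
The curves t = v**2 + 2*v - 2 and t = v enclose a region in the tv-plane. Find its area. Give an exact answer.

9/2

Both boundary curves give t as a function of v, so integrate with respect to v. Setting them equal: v**2 + v - 2 = 0, i.e. (v - 1)*(v + 2) = 0, so they meet at v = -2, 1.
For v in [-2, 1], t = v**2 + 2*v - 2 is on the left; area = ∫[-2,1] (-(v**2 + v - 2)) dv = 9/2.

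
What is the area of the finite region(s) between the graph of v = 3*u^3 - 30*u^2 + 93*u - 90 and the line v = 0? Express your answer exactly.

37/4

The curve meets the u-axis where 3*u^3 - 30*u^2 + 93*u - 90 = 0, i.e. 3*(u - 5)*(u - 3)*(u - 2) = 0, at u = 2, 3, 5.
On [2, 3] the curve lies above the axis; ∫[2,3] (3*u^3 - 30*u^2 + 93*u - 90) du = 5/4, giving area 5/4.
On [3, 5] the curve lies below the axis; ∫[3,5] (3*u^3 - 30*u^2 + 93*u - 90) du = -8, giving area 8.
Total area = 5/4 + 8 = 37/4.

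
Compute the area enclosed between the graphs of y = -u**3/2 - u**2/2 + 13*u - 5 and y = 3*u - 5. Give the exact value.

Set the curves equal: -u**3/2 - u**2/2 + 13*u - 5 = 3*u - 5, so -u**3/2 - u**2/2 + 10*u = 0, which factors as -u*(u - 4)*(u + 5)/2 = 0. The curves meet at u = -5, 0, 4.
On [-5, 0], y = 3*u - 5 is on top; that piece has area ∫[-5,0] (-(-u**3/2 - u**2/2 + 10*u)) du = 1625/24.
On [0, 4], y = -u**3/2 - u**2/2 + 13*u - 5 is on top; that piece has area ∫[0,4] (-u**3/2 - u**2/2 + 10*u) du = 112/3.
Total enclosed area = 1625/24 + 112/3 = 2521/24.

2521/24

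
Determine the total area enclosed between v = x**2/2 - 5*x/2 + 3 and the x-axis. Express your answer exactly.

The curve meets the x-axis where x**2/2 - 5*x/2 + 3 = 0, i.e. (x - 3)*(x - 2)/2 = 0, at x = 2, 3.
On [2, 3] the curve lies below the axis; ∫[2,3] (x**2/2 - 5*x/2 + 3) dx = -1/12, giving area 1/12.

1/12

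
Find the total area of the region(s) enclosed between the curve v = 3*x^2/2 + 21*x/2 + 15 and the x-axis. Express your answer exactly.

The curve meets the x-axis where 3*x^2/2 + 21*x/2 + 15 = 0, i.e. 3*(x + 2)*(x + 5)/2 = 0, at x = -5, -2.
On [-5, -2] the curve lies below the axis; ∫[-5,-2] (3*x^2/2 + 21*x/2 + 15) dx = -27/4, giving area 27/4.

27/4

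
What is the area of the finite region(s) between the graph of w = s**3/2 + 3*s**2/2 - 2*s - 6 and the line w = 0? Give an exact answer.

The curve meets the s-axis where s**3/2 + 3*s**2/2 - 2*s - 6 = 0, i.e. (s - 2)*(s + 2)*(s + 3)/2 = 0, at s = -3, -2, 2.
On [-3, -2] the curve lies above the axis; ∫[-3,-2] (s**3/2 + 3*s**2/2 - 2*s - 6) ds = 3/8, giving area 3/8.
On [-2, 2] the curve lies below the axis; ∫[-2,2] (s**3/2 + 3*s**2/2 - 2*s - 6) ds = -16, giving area 16.
Total area = 3/8 + 16 = 131/8.

131/8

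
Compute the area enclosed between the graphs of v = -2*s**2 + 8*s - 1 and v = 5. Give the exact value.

8/3

Set the curves equal: -2*s**2 + 8*s - 1 = 5, so -2*s**2 + 8*s - 6 = 0, which factors as -2*(s - 3)*(s - 1) = 0. The curves meet at s = 1, 3.
On [1, 3], v = -2*s**2 + 8*s - 1 is on top; that piece has area ∫[1,3] (-2*s**2 + 8*s - 6) ds = 8/3.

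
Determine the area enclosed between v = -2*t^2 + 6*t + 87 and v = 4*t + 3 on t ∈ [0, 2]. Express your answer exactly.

On [0, 2], (-2*t^2 + 6*t + 87) - (4*t + 3) = -2*t^2 + 2*t + 84 is ≥ 0 throughout, so the area is a single integral of |-2*t^2 + 2*t + 84|.
∫[0,2] (-2*t^2 + 2*t + 84) dt = 500/3.

500/3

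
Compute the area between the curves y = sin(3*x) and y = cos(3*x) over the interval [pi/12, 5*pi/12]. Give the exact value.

On [pi/12, 5*pi/12], (sin(3*x)) - (cos(3*x)) = sin(3*x) - cos(3*x) is ≥ 0 throughout, so the area is a single integral of |sin(3*x) - cos(3*x)|.
∫[pi/12,5*pi/12] (sin(3*x) - cos(3*x)) dx = 2*sqrt(2)/3.

2*sqrt(2)/3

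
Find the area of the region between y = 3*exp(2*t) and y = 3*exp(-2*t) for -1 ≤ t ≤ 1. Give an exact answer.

The difference (3*exp(2*t)) - (3*exp(-2*t)) = 3*exp(2*t) - 3*exp(-2*t) changes sign at t = 0 inside [-1, 1], so split the integral there.
∫[-1,0] (3*exp(2*t) - 3*exp(-2*t)) dt = -3*exp(2)/2 - 3*exp(-2)/2 + 3; the area of that piece is -3 + 3*exp(-2)/2 + 3*exp(2)/2.
∫[0,1] (3*exp(2*t) - 3*exp(-2*t)) dt = -3 + 3*exp(-2)/2 + 3*exp(2)/2.
Total area = (-3 + 3*exp(-2)/2 + 3*exp(2)/2) + (-3 + 3*exp(-2)/2 + 3*exp(2)/2) = -6 + 3*exp(-2) + 3*exp(2).

-6 + 3*exp(-2) + 3*exp(2)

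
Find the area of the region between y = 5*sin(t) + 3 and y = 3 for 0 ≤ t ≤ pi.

10

On [0, pi], (5*sin(t) + 3) - (3) = 5*sin(t) is ≥ 0 throughout, so the area is a single integral of |5*sin(t)|.
∫[0,pi] (5*sin(t)) dt = 10.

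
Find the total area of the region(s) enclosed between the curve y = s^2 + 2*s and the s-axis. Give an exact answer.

4/3

The curve meets the s-axis where s^2 + 2*s = 0, i.e. s*(s + 2) = 0, at s = -2, 0.
On [-2, 0] the curve lies below the axis; ∫[-2,0] (s^2 + 2*s) ds = -4/3, giving area 4/3.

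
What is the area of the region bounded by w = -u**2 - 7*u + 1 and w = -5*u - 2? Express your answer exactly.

32/3

Set the curves equal: -u**2 - 7*u + 1 = -5*u - 2, so -u**2 - 2*u + 3 = 0, which factors as -(u - 1)*(u + 3) = 0. The curves meet at u = -3, 1.
On [-3, 1], w = -u**2 - 7*u + 1 is on top; that piece has area ∫[-3,1] (-u**2 - 2*u + 3) du = 32/3.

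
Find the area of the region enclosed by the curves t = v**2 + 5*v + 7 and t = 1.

Both boundary curves give t as a function of v, so integrate with respect to v. Setting them equal: v**2 + 5*v + 6 = 0, i.e. (v + 2)*(v + 3) = 0, so they meet at v = -3, -2.
For v in [-3, -2], t = v**2 + 5*v + 7 is on the left; area = ∫[-3,-2] (-(v**2 + 5*v + 6)) dv = 1/6.

1/6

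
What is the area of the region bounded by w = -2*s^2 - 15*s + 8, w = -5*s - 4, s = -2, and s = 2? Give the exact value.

158/3

The difference (-2*s^2 - 15*s + 8) - (-5*s - 4) = -2*s^2 - 10*s + 12 changes sign at s = 1 inside [-2, 2], so split the integral there.
∫[-2,1] (-2*s^2 - 10*s + 12) ds = 45.
∫[1,2] (-2*s^2 - 10*s + 12) ds = -23/3; the area of that piece is 23/3.
Total area = 45 + 23/3 = 158/3.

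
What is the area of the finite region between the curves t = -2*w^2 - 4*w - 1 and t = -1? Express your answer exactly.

8/3

Both boundary curves give t as a function of w, so integrate with respect to w. Setting them equal: -2*w^2 - 4*w = 0, i.e. -2*w*(w + 2) = 0, so they meet at w = -2, 0.
For w in [-2, 0], t = -2*w^2 - 4*w - 1 is on the right; area = ∫[-2,0] (-2*w^2 - 4*w) dw = 8/3.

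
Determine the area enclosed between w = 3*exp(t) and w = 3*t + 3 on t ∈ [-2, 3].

-45/2 - 3*exp(-2) + 3*exp(3)

On [-2, 3], (3*exp(t)) - (3*t + 3) = -3*t + 3*exp(t) - 3 is ≥ 0 throughout, so the area is a single integral of |-3*t + 3*exp(t) - 3|.
∫[-2,3] (-3*t + 3*exp(t) - 3) dt = -45/2 - 3*exp(-2) + 3*exp(3).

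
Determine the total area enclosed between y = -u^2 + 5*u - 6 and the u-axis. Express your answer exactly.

The curve meets the u-axis where -u^2 + 5*u - 6 = 0, i.e. -(u - 3)*(u - 2) = 0, at u = 2, 3.
On [2, 3] the curve lies above the axis; ∫[2,3] (-u^2 + 5*u - 6) du = 1/6, giving area 1/6.

1/6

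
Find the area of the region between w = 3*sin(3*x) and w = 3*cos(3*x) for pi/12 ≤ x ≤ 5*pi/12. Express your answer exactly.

2*sqrt(2)

On [pi/12, 5*pi/12], (3*sin(3*x)) - (3*cos(3*x)) = 3*sin(3*x) - 3*cos(3*x) is ≥ 0 throughout, so the area is a single integral of |3*sin(3*x) - 3*cos(3*x)|.
∫[pi/12,5*pi/12] (3*sin(3*x) - 3*cos(3*x)) dx = 2*sqrt(2).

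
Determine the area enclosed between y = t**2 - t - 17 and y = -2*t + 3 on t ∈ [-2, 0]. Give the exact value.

On [-2, 0], (t**2 - t - 17) - (-2*t + 3) = t**2 + t - 20 is ≤ 0 throughout, so the area is a single integral of |t**2 + t - 20|.
∫[-2,0] (t**2 + t - 20) dt = -118/3; the area of that piece is 118/3.

118/3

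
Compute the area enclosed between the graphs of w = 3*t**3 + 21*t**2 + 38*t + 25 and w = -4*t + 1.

37/4

Set the curves equal: 3*t**3 + 21*t**2 + 38*t + 25 = -4*t + 1, so 3*t**3 + 21*t**2 + 42*t + 24 = 0, which factors as 3*(t + 1)*(t + 2)*(t + 4) = 0. The curves meet at t = -4, -2, -1.
On [-4, -2], w = 3*t**3 + 21*t**2 + 38*t + 25 is on top; that piece has area ∫[-4,-2] (3*t**3 + 21*t**2 + 42*t + 24) dt = 8.
On [-2, -1], w = -4*t + 1 is on top; that piece has area ∫[-2,-1] (-(3*t**3 + 21*t**2 + 42*t + 24)) dt = 5/4.
Total enclosed area = 8 + 5/4 = 37/4.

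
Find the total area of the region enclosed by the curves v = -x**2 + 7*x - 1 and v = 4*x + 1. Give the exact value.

1/6

Set the curves equal: -x**2 + 7*x - 1 = 4*x + 1, so -x**2 + 3*x - 2 = 0, which factors as -(x - 2)*(x - 1) = 0. The curves meet at x = 1, 2.
On [1, 2], v = -x**2 + 7*x - 1 is on top; that piece has area ∫[1,2] (-x**2 + 3*x - 2) dx = 1/6.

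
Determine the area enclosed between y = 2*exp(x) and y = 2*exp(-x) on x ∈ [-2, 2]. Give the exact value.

The difference (2*exp(x)) - (2*exp(-x)) = 2*exp(x) - 2*exp(-x) changes sign at x = 0 inside [-2, 2], so split the integral there.
∫[-2,0] (2*exp(x) - 2*exp(-x)) dx = -2*exp(2) - 2*exp(-2) + 4; the area of that piece is -4 + 2*exp(-2) + 2*exp(2).
∫[0,2] (2*exp(x) - 2*exp(-x)) dx = -4 + 2*exp(-2) + 2*exp(2).
Total area = (-4 + 2*exp(-2) + 2*exp(2)) + (-4 + 2*exp(-2) + 2*exp(2)) = -8 + 4*exp(-2) + 4*exp(2).

-8 + 4*exp(-2) + 4*exp(2)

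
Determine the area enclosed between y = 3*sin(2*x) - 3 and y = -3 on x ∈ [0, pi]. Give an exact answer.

6

The difference (3*sin(2*x) - 3) - (-3) = 3*sin(2*x) changes sign at x = pi/2 inside [0, pi], so split the integral there.
∫[0,pi/2] (3*sin(2*x)) dx = 3.
∫[pi/2,pi] (3*sin(2*x)) dx = -3; the area of that piece is 3.
Total area = 3 + 3 = 6.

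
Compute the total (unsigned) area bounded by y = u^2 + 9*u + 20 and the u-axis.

The curve meets the u-axis where u^2 + 9*u + 20 = 0, i.e. (u + 4)*(u + 5) = 0, at u = -5, -4.
On [-5, -4] the curve lies below the axis; ∫[-5,-4] (u^2 + 9*u + 20) du = -1/6, giving area 1/6.

1/6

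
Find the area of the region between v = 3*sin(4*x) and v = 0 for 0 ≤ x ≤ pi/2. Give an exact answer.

The difference (3*sin(4*x)) - (0) = 3*sin(4*x) changes sign at x = pi/4 inside [0, pi/2], so split the integral there.
∫[0,pi/4] (3*sin(4*x)) dx = 3/2.
∫[pi/4,pi/2] (3*sin(4*x)) dx = -3/2; the area of that piece is 3/2.
Total area = 3/2 + 3/2 = 3.

3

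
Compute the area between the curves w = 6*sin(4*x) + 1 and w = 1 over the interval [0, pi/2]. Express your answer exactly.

6

The difference (6*sin(4*x) + 1) - (1) = 6*sin(4*x) changes sign at x = pi/4 inside [0, pi/2], so split the integral there.
∫[0,pi/4] (6*sin(4*x)) dx = 3.
∫[pi/4,pi/2] (6*sin(4*x)) dx = -3; the area of that piece is 3.
Total area = 3 + 3 = 6.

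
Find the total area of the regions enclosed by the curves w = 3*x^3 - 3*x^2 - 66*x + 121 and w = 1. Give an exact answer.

Set the curves equal: 3*x^3 - 3*x^2 - 66*x + 121 = 1, so 3*x^3 - 3*x^2 - 66*x + 120 = 0, which factors as 3*(x - 4)*(x - 2)*(x + 5) = 0. The curves meet at x = -5, 2, 4.
On [-5, 2], w = 3*x^3 - 3*x^2 - 66*x + 121 is on top; that piece has area ∫[-5,2] (3*x^3 - 3*x^2 - 66*x + 120) dx = 3773/4.
On [2, 4], w = 1 is on top; that piece has area ∫[2,4] (-(3*x^3 - 3*x^2 - 66*x + 120)) dx = 32.
Total enclosed area = 3773/4 + 32 = 3901/4.

3901/4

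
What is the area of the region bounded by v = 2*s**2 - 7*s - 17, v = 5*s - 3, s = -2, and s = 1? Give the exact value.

The difference (2*s**2 - 7*s - 17) - (5*s - 3) = 2*s**2 - 12*s - 14 changes sign at s = -1 inside [-2, 1], so split the integral there.
∫[-2,-1] (2*s**2 - 12*s - 14) ds = 26/3.
∫[-1,1] (2*s**2 - 12*s - 14) ds = -80/3; the area of that piece is 80/3.
Total area = 26/3 + 80/3 = 106/3.

106/3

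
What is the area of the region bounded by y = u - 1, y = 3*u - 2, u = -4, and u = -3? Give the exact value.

8

On [-4, -3], (u - 1) - (3*u - 2) = -2*u + 1 is ≥ 0 throughout, so the area is a single integral of |-2*u + 1|.
∫[-4,-3] (-2*u + 1) du = 8.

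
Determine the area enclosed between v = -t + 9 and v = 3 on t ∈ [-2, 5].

63/2

On [-2, 5], (-t + 9) - (3) = -t + 6 is ≥ 0 throughout, so the area is a single integral of |-t + 6|.
∫[-2,5] (-t + 6) dt = 63/2.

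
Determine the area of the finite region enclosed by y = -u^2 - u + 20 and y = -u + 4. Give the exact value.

Set the curves equal: -u^2 - u + 20 = -u + 4, so -u^2 + 16 = 0, which factors as -(u - 4)*(u + 4) = 0. The curves meet at u = -4, 4.
On [-4, 4], y = -u^2 - u + 20 is on top; that piece has area ∫[-4,4] (-u^2 + 16) du = 256/3.

256/3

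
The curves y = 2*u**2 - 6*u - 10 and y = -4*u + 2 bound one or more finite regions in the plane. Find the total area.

Set the curves equal: 2*u**2 - 6*u - 10 = -4*u + 2, so 2*u**2 - 2*u - 12 = 0, which factors as 2*(u - 3)*(u + 2) = 0. The curves meet at u = -2, 3.
On [-2, 3], y = -4*u + 2 is on top; that piece has area ∫[-2,3] (-(2*u**2 - 2*u - 12)) du = 125/3.

125/3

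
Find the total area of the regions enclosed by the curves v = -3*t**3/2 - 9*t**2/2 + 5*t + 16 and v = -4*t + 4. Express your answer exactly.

Set the curves equal: -3*t**3/2 - 9*t**2/2 + 5*t + 16 = -4*t + 4, so -3*t**3/2 - 9*t**2/2 + 9*t + 12 = 0, which factors as -3*(t - 2)*(t + 1)*(t + 4)/2 = 0. The curves meet at t = -4, -1, 2.
On [-4, -1], v = -4*t + 4 is on top; that piece has area ∫[-4,-1] (-(-3*t**3/2 - 9*t**2/2 + 9*t + 12)) dt = 243/8.
On [-1, 2], v = -3*t**3/2 - 9*t**2/2 + 5*t + 16 is on top; that piece has area ∫[-1,2] (-3*t**3/2 - 9*t**2/2 + 9*t + 12) dt = 243/8.
Total enclosed area = 243/8 + 243/8 = 243/4.

243/4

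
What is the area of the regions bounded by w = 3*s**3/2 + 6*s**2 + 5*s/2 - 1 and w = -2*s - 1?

Set the curves equal: 3*s**3/2 + 6*s**2 + 5*s/2 - 1 = -2*s - 1, so 3*s**3/2 + 6*s**2 + 9*s/2 = 0, which factors as 3*s*(s + 1)*(s + 3)/2 = 0. The curves meet at s = -3, -1, 0.
On [-3, -1], w = 3*s**3/2 + 6*s**2 + 5*s/2 - 1 is on top; that piece has area ∫[-3,-1] (3*s**3/2 + 6*s**2 + 9*s/2) ds = 4.
On [-1, 0], w = -2*s - 1 is on top; that piece has area ∫[-1,0] (-(3*s**3/2 + 6*s**2 + 9*s/2)) ds = 5/8.
Total enclosed area = 4 + 5/8 = 37/8.

37/8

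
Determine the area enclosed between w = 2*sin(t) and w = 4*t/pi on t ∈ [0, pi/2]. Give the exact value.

On [0, pi/2], (2*sin(t)) - (4*t/pi) = -4*t/pi + 2*sin(t) is ≥ 0 throughout, so the area is a single integral of |-4*t/pi + 2*sin(t)|.
∫[0,pi/2] (-4*t/pi + 2*sin(t)) dt = 2 - pi/2.

2 - pi/2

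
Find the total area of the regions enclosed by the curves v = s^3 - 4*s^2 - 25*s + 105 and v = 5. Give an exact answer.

4019/6

Set the curves equal: s^3 - 4*s^2 - 25*s + 105 = 5, so s^3 - 4*s^2 - 25*s + 100 = 0, which factors as (s - 5)*(s - 4)*(s + 5) = 0. The curves meet at s = -5, 4, 5.
On [-5, 4], v = s^3 - 4*s^2 - 25*s + 105 is on top; that piece has area ∫[-5,4] (s^3 - 4*s^2 - 25*s + 100) ds = 2673/4.
On [4, 5], v = 5 is on top; that piece has area ∫[4,5] (-(s^3 - 4*s^2 - 25*s + 100)) ds = 19/12.
Total enclosed area = 2673/4 + 19/12 = 4019/6.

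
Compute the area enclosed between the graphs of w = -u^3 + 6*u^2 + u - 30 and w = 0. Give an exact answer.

Set the curves equal: -u^3 + 6*u^2 + u - 30 = 0, so -u^3 + 6*u^2 + u - 30 = 0, which factors as -(u - 5)*(u - 3)*(u + 2) = 0. The curves meet at u = -2, 3, 5.
On [-2, 3], w = 0 is on top; that piece has area ∫[-2,3] (-(-u^3 + 6*u^2 + u - 30)) du = 375/4.
On [3, 5], w = -u^3 + 6*u^2 + u - 30 is on top; that piece has area ∫[3,5] (-u^3 + 6*u^2 + u - 30) du = 8.
Total enclosed area = 375/4 + 8 = 407/4.

407/4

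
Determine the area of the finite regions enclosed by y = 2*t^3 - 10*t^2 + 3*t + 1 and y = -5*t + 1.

71/3

Set the curves equal: 2*t^3 - 10*t^2 + 3*t + 1 = -5*t + 1, so 2*t^3 - 10*t^2 + 8*t = 0, which factors as 2*t*(t - 4)*(t - 1) = 0. The curves meet at t = 0, 1, 4.
On [0, 1], y = 2*t^3 - 10*t^2 + 3*t + 1 is on top; that piece has area ∫[0,1] (2*t^3 - 10*t^2 + 8*t) dt = 7/6.
On [1, 4], y = -5*t + 1 is on top; that piece has area ∫[1,4] (-(2*t^3 - 10*t^2 + 8*t)) dt = 45/2.
Total enclosed area = 7/6 + 45/2 = 71/3.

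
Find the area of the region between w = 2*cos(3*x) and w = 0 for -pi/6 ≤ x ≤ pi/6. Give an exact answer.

On [-pi/6, pi/6], (2*cos(3*x)) - (0) = 2*cos(3*x) is ≥ 0 throughout, so the area is a single integral of |2*cos(3*x)|.
∫[-pi/6,pi/6] (2*cos(3*x)) dx = 4/3.

4/3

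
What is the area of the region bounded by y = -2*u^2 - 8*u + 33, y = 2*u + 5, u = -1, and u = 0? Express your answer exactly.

97/3

On [-1, 0], (-2*u^2 - 8*u + 33) - (2*u + 5) = -2*u^2 - 10*u + 28 is ≥ 0 throughout, so the area is a single integral of |-2*u^2 - 10*u + 28|.
∫[-1,0] (-2*u^2 - 10*u + 28) du = 97/3.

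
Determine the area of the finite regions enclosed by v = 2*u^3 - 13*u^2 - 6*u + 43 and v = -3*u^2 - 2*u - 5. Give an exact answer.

Set the curves equal: 2*u^3 - 13*u^2 - 6*u + 43 = -3*u^2 - 2*u - 5, so 2*u^3 - 10*u^2 - 4*u + 48 = 0, which factors as 2*(u - 4)*(u - 3)*(u + 2) = 0. The curves meet at u = -2, 3, 4.
On [-2, 3], v = 2*u^3 - 13*u^2 - 6*u + 43 is on top; that piece has area ∫[-2,3] (2*u^3 - 10*u^2 - 4*u + 48) du = 875/6.
On [3, 4], v = -3*u^2 - 2*u - 5 is on top; that piece has area ∫[3,4] (-(2*u^3 - 10*u^2 - 4*u + 48)) du = 11/6.
Total enclosed area = 875/6 + 11/6 = 443/3.

443/3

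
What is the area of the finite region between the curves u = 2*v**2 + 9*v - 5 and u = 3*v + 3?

125/3

Both boundary curves give u as a function of v, so integrate with respect to v. Setting them equal: 2*v**2 + 6*v - 8 = 0, i.e. 2*(v - 1)*(v + 4) = 0, so they meet at v = -4, 1.
For v in [-4, 1], u = 2*v**2 + 9*v - 5 is on the left; area = ∫[-4,1] (-(2*v**2 + 6*v - 8)) dv = 125/3.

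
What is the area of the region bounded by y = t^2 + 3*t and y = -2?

1/6

Set the curves equal: t^2 + 3*t = -2, so t^2 + 3*t + 2 = 0, which factors as (t + 1)*(t + 2) = 0. The curves meet at t = -2, -1.
On [-2, -1], y = -2 is on top; that piece has area ∫[-2,-1] (-(t^2 + 3*t + 2)) dt = 1/6.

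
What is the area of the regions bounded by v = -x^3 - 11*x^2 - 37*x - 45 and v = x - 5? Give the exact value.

Set the curves equal: -x^3 - 11*x^2 - 37*x - 45 = x - 5, so -x^3 - 11*x^2 - 38*x - 40 = 0, which factors as -(x + 2)*(x + 4)*(x + 5) = 0. The curves meet at x = -5, -4, -2.
On [-5, -4], v = x - 5 is on top; that piece has area ∫[-5,-4] (-(-x^3 - 11*x^2 - 38*x - 40)) dx = 5/12.
On [-4, -2], v = -x^3 - 11*x^2 - 37*x - 45 is on top; that piece has area ∫[-4,-2] (-x^3 - 11*x^2 - 38*x - 40) dx = 8/3.
Total enclosed area = 5/12 + 8/3 = 37/12.

37/12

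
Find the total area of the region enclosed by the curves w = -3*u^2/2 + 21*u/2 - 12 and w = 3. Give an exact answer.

27/4

Set the curves equal: -3*u^2/2 + 21*u/2 - 12 = 3, so -3*u^2/2 + 21*u/2 - 15 = 0, which factors as -3*(u - 5)*(u - 2)/2 = 0. The curves meet at u = 2, 5.
On [2, 5], w = -3*u^2/2 + 21*u/2 - 12 is on top; that piece has area ∫[2,5] (-3*u^2/2 + 21*u/2 - 15) du = 27/4.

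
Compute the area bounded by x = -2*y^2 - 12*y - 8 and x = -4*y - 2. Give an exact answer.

8/3

Both boundary curves give x as a function of y, so integrate with respect to y. Setting them equal: -2*y^2 - 8*y - 6 = 0, i.e. -2*(y + 1)*(y + 3) = 0, so they meet at y = -3, -1.
For y in [-3, -1], x = -2*y^2 - 12*y - 8 is on the right; area = ∫[-3,-1] (-2*y^2 - 8*y - 6) dy = 8/3.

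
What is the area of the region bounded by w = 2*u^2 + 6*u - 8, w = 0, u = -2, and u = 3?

157/3

The difference (2*u^2 + 6*u - 8) - (0) = 2*u^2 + 6*u - 8 changes sign at u = 1 inside [-2, 3], so split the integral there.
∫[-2,1] (2*u^2 + 6*u - 8) du = -27; the area of that piece is 27.
∫[1,3] (2*u^2 + 6*u - 8) du = 76/3.
Total area = 27 + 76/3 = 157/3.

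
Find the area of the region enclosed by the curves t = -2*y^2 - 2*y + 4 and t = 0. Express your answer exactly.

9

Both boundary curves give t as a function of y, so integrate with respect to y. Setting them equal: -2*y^2 - 2*y + 4 = 0, i.e. -2*(y - 1)*(y + 2) = 0, so they meet at y = -2, 1.
For y in [-2, 1], t = -2*y^2 - 2*y + 4 is on the right; area = ∫[-2,1] (-2*y^2 - 2*y + 4) dy = 9.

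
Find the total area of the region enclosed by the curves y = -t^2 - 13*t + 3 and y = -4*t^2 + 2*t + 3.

Set the curves equal: -t^2 - 13*t + 3 = -4*t^2 + 2*t + 3, so 3*t^2 - 15*t = 0, which factors as 3*t*(t - 5) = 0. The curves meet at t = 0, 5.
On [0, 5], y = -4*t^2 + 2*t + 3 is on top; that piece has area ∫[0,5] (-(3*t^2 - 15*t)) dt = 125/2.

125/2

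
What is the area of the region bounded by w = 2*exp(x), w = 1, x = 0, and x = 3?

On [0, 3], (2*exp(x)) - (1) = 2*exp(x) - 1 is ≥ 0 throughout, so the area is a single integral of |2*exp(x) - 1|.
∫[0,3] (2*exp(x) - 1) dx = -5 + 2*exp(3).

-5 + 2*exp(3)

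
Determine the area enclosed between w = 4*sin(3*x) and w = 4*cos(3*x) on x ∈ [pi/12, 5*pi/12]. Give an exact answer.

On [pi/12, 5*pi/12], (4*sin(3*x)) - (4*cos(3*x)) = 4*sin(3*x) - 4*cos(3*x) is ≥ 0 throughout, so the area is a single integral of |4*sin(3*x) - 4*cos(3*x)|.
∫[pi/12,5*pi/12] (4*sin(3*x) - 4*cos(3*x)) dx = 8*sqrt(2)/3.

8*sqrt(2)/3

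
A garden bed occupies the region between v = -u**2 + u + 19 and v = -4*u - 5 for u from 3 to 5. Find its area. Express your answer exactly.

166/3

On [3, 5], (-u**2 + u + 19) - (-4*u - 5) = -u**2 + 5*u + 24 is ≥ 0 throughout, so the area is a single integral of |-u**2 + 5*u + 24|.
∫[3,5] (-u**2 + 5*u + 24) du = 166/3.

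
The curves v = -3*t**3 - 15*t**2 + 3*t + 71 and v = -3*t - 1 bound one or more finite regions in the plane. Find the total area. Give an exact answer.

443/2

Set the curves equal: -3*t**3 - 15*t**2 + 3*t + 71 = -3*t - 1, so -3*t**3 - 15*t**2 + 6*t + 72 = 0, which factors as -3*(t - 2)*(t + 3)*(t + 4) = 0. The curves meet at t = -4, -3, 2.
On [-4, -3], v = -3*t - 1 is on top; that piece has area ∫[-4,-3] (-(-3*t**3 - 15*t**2 + 6*t + 72)) dt = 11/4.
On [-3, 2], v = -3*t**3 - 15*t**2 + 3*t + 71 is on top; that piece has area ∫[-3,2] (-3*t**3 - 15*t**2 + 6*t + 72) dt = 875/4.
Total enclosed area = 11/4 + 875/4 = 443/2.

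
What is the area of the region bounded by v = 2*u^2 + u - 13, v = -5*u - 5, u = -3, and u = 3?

188/3

The difference (2*u^2 + u - 13) - (-5*u - 5) = 2*u^2 + 6*u - 8 changes sign at u = 1 inside [-3, 3], so split the integral there.
∫[-3,1] (2*u^2 + 6*u - 8) du = -112/3; the area of that piece is 112/3.
∫[1,3] (2*u^2 + 6*u - 8) du = 76/3.
Total area = 112/3 + 76/3 = 188/3.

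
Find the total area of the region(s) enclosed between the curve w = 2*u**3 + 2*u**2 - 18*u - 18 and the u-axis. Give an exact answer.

296/3

The curve meets the u-axis where 2*u**3 + 2*u**2 - 18*u - 18 = 0, i.e. 2*(u - 3)*(u + 1)*(u + 3) = 0, at u = -3, -1, 3.
On [-3, -1] the curve lies above the axis; ∫[-3,-1] (2*u**3 + 2*u**2 - 18*u - 18) du = 40/3, giving area 40/3.
On [-1, 3] the curve lies below the axis; ∫[-1,3] (2*u**3 + 2*u**2 - 18*u - 18) du = -256/3, giving area 256/3.
Total area = 40/3 + 256/3 = 296/3.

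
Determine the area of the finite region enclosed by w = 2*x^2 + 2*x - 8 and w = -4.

9

Set the curves equal: 2*x^2 + 2*x - 8 = -4, so 2*x^2 + 2*x - 4 = 0, which factors as 2*(x - 1)*(x + 2) = 0. The curves meet at x = -2, 1.
On [-2, 1], w = -4 is on top; that piece has area ∫[-2,1] (-(2*x^2 + 2*x - 4)) dx = 9.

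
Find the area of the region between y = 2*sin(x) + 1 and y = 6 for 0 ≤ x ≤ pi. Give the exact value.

On [0, pi], (2*sin(x) + 1) - (6) = 2*sin(x) - 5 is ≤ 0 throughout, so the area is a single integral of |2*sin(x) - 5|.
∫[0,pi] (2*sin(x) - 5) dx = 4 - 5*pi; the area of that piece is -4 + 5*pi.

-4 + 5*pi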